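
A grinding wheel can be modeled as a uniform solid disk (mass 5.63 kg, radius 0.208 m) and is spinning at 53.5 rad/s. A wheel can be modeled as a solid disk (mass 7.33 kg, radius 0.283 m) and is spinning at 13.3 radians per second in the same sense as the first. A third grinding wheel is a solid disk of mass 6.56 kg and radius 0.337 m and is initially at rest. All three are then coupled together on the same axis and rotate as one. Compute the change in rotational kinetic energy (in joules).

The coupling torques are internal; angular momentum about the shared axis is conserved.
Moments of inertia: I_A = ½(5.63)(0.208)² = 0.1218 kg·m²; I_B = ½(7.33)(0.283)² = 0.2935 kg·m²; I_C = ½(6.56)(0.337)² = 0.3725 kg·m².
Taking A's sense as positive: L = (0.1218)(53.5) + (0.2935)(13.3) = 10.42 kg·m²·rad/s.
Combined I = 0.1218 + 0.2935 + 0.3725 = 0.7878 kg·m².
ω_f = L / I = 10.42 / 0.7878 = 13.23 rad/s.
KE_i = ½ΣIω² = 200.3 J; KE_f = ½(0.7878)(13.23)² = 68.90 J.

ΔKE ≈ -131 J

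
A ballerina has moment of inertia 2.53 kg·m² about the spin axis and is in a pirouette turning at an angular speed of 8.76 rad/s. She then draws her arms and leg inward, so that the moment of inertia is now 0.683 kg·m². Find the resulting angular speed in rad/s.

ω₂ ≈ 32.4 rad/s

No external torque acts about the spin axis, so angular momentum is conserved.
ω₂ = I₁ω₁ / I₂ = (2.530)(8.76 rad/s) / (0.6830) = 32.45 rad/s.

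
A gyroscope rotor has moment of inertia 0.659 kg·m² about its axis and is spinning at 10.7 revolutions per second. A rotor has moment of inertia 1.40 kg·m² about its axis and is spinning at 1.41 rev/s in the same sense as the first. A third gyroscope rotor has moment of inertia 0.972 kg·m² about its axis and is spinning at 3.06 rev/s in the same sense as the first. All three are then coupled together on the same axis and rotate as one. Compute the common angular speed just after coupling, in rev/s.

The coupling torques are internal; angular momentum about the shared axis is conserved.
Taking A's sense as positive: L = (0.6590)(10.7) + (1.400)(1.41) + (0.9720)(3.06) = 12.00 kg·m²·rev/s.
Combined I = 0.6590 + 1.400 + 0.9720 = 3.031 kg·m².
ω_f = L / I = 12.00 / 3.031 = 3.959 rev/s.

|ω_f| ≈ 3.96 rev/s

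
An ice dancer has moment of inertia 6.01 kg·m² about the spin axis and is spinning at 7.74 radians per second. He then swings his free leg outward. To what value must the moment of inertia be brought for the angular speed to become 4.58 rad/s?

I₂ ≈ 10.2 kg·m²

Angular momentum about the spin axis is conserved since the torque about it is zero.
I₂ = I₁ω₁ / ω₂ = (6.01)(7.74) / (4.58) = 10.16 kg·m².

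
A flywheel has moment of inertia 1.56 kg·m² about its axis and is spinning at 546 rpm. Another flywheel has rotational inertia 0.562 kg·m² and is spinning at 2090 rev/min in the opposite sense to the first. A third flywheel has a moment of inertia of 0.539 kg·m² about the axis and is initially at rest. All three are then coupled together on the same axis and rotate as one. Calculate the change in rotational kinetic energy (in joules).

ΔKE ≈ -15800 J

The coupling torques are internal; angular momentum about the shared axis is conserved.
Taking A's sense as positive: L = (1.560)(546) − (0.5620)(2090) = -322.8 kg·m²·rpm.
Combined I = 1.560 + 0.5620 + 0.5390 = 2.661 kg·m².
ω_f = L / I = -322.8 / 2.661 = -121.3 rpm.
KE_i = ½ΣIω² = 16010 J; KE_f = ½(2.661)(12.70)² = 214.7 J.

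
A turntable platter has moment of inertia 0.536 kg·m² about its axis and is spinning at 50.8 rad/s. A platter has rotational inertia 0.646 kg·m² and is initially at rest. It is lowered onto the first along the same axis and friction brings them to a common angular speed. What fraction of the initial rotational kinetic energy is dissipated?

fraction ≈ 0.547

No external torque acts about the common axis, so total angular momentum is conserved.
Taking A's sense as positive: L = (0.5360)(50.8) = 27.23 kg·m²·rad/s.
Combined I = 0.5360 + 0.6460 = 1.182 kg·m².
ω_f = L / I = 27.23 / 1.182 = 23.04 rad/s.
KE_i = ½ΣIω² = 691.6 J; KE_f = ½(1.182)(23.04)² = 313.6 J.
Fraction dissipated = (KE_i − KE_f)/KE_i = 0.5465.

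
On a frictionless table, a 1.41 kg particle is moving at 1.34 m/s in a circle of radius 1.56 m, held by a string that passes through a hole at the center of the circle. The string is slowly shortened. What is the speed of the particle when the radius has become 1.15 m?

v₂ ≈ 1.82 m/s

Central (radial) force ⇒ zero torque about the center ⇒ m v r is constant.
v₂ = v₁ r₁ / r₂ = (1.34)(1.56) / (1.15) = 1.818 m/s.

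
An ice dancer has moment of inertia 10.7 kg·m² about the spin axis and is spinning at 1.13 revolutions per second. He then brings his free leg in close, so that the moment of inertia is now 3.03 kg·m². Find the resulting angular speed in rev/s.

ω₂ ≈ 3.99 rev/s

With no external torque about the axis, L is conserved: I₁ω₁ = I₂ω₂.
ω₂ = I₁ω₁ / I₂ = (10.70)(1.13 rev/s) / (3.030) = 3.990 rev/s.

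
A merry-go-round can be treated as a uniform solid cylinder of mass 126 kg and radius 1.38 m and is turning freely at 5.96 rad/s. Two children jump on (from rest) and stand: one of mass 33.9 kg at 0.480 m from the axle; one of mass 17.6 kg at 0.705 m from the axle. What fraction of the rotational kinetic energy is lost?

No external torque acts about the axle; L_before = L_after.
I_p = ½(126)(1.38)² = 120.0 kg·m².
Added inertia Σmr² = (33.9)(0.480)² + (17.6)(0.705)² = 16.56 kg·m²; I_f = 120.0 + 16.56 = 136.5 kg·m².
ω_f = I_p ω_i / I_f = (120.0)(5.96) / 136.5 = 5.237 rad/s.
KE_i = ½(120.0)(5.960 rad/s)² = 2131 J; KE_f = ½(136.5)(5.237)² = 1872 J.
Fraction lost = 0.1213.

fraction ≈ 0.121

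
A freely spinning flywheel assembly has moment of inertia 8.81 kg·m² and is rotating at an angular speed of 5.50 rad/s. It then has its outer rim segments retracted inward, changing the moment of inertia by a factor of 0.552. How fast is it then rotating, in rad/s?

ω₂ ≈ 9.96 rad/s

Angular momentum about the spin axis is conserved since the torque about it is zero.
I₂ = 0.552 × 8.81 = 4.863 kg·m².
ω₂ = I₁ω₁ / I₂ = (8.810)(5.50 rad/s) / (4.863) = 9.964 rad/s.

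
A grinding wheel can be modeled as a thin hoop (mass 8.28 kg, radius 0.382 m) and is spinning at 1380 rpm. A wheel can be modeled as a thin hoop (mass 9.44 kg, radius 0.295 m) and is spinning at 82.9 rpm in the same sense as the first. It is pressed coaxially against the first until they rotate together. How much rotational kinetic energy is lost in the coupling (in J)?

The coupling torques are internal; angular momentum about the shared axis is conserved.
Moments of inertia: I_A = (8.28)(0.382)² = 1.208 kg·m²; I_B = (9.44)(0.295)² = 0.8215 kg·m².
Taking A's sense as positive: L = (1.208)(1380) + (0.8215)(82.9) = 1735 kg·m²·rpm.
Combined I = 1.208 + 0.8215 = 2.030 kg·m².
ω_f = L / I = 1735 / 2.030 = 855.0 rpm.
KE_i = ½ΣIω² = 12650 J; KE_f = ½(2.030)(89.54)² = 8136 J.

ΔKE lost ≈ 4510 J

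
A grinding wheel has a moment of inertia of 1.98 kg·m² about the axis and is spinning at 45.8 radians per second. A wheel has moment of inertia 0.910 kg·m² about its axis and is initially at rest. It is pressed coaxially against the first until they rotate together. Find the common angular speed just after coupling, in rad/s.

No external torque acts about the common axis, so total angular momentum is conserved.
Taking A's sense as positive: L = (1.980)(45.8) = 90.68 kg·m²·rad/s.
Combined I = 1.980 + 0.9100 = 2.890 kg·m².
ω_f = L / I = 90.68 / 2.890 = 31.38 rad/s.

|ω_f| ≈ 31.4 rad/s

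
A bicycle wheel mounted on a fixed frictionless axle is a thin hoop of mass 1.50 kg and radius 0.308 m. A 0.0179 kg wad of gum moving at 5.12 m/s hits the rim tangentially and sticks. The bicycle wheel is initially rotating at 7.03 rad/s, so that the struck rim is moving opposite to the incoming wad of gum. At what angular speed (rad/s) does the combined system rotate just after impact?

The axle reaction passes through the axle and exerts no torque about it; angular momentum about the axle is conserved through the impact.
I_p = (1.50)(0.308)² = 0.1423 kg·m². Taking the sense of the wad of gum's angular momentum as positive, L_{wad} = m v R = (0.0179)(5.12)(0.308) = 0.02823 kg·m²/s.
L_i = −I_p ω_p + m v R = −(0.1423)(7.03) + 0.02823 = -0.9721 kg·m²/s.
After sticking, I_f = I_p + m R² = 0.1423 + (0.0179)(0.308)² = 0.1440 kg·m².
ω_f = L_i / I_f = -0.9721 / 0.1440 = -6.751 rad/s.

|ω_f| ≈ 6.75 rad/s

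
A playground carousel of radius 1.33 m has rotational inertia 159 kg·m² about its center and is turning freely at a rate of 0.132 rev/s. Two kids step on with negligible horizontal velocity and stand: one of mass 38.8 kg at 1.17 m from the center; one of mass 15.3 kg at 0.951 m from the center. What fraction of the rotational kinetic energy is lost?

The added mass arrives with no angular momentum about the center, and any external torque about the center is negligible, so the system's angular momentum is conserved.
Added inertia Σmr² = (38.8)(1.17)² + (15.3)(0.951)² = 66.95 kg·m²; I_f = 159.0 + 66.95 = 226.0 kg·m².
ω_f = I_p ω_i / I_f = (159.0)(0.132) / 226.0 = 0.09289 rev/s.
KE_i = ½(159.0)(0.8294 rad/s)² = 54.69 J; KE_f = ½(226.0)(0.5836)² = 38.48 J.
Fraction lost = 0.2963.

fraction ≈ 0.296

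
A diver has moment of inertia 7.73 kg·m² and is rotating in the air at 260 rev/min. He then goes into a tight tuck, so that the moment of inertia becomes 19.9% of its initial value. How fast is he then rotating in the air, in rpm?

ω₂ ≈ 1310 rpm

No external torque acts about the spin axis, so angular momentum is conserved.
I₂ = 0.199 × 7.73 = 1.538 kg·m².
ω₂ = I₁ω₁ / I₂ = (7.730)(260 rpm) / (1.538) = 1307 rpm.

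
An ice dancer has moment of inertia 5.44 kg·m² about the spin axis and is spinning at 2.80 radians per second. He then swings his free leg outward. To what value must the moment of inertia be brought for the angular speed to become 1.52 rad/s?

No external torque acts about the spin axis, so angular momentum is conserved.
I₂ = I₁ω₁ / ω₂ = (5.44)(2.80) / (1.52) = 10.02 kg·m².

I₂ ≈ 10.0 kg·m²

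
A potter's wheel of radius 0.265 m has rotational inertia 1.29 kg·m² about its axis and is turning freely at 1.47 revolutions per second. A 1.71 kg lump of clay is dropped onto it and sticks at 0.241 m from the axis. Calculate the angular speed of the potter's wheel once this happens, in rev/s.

No external torque acts about the axis; L_before = L_after.
Added inertia Σmr² = (1.71)(0.241)² = 0.09932 kg·m²; I_f = 1.290 + 0.09932 = 1.389 kg·m².
ω_f = I_p ω_i / I_f = (1.290)(1.47) / 1.389 = 1.365 rev/s.

ω_f ≈ 1.36 rev/s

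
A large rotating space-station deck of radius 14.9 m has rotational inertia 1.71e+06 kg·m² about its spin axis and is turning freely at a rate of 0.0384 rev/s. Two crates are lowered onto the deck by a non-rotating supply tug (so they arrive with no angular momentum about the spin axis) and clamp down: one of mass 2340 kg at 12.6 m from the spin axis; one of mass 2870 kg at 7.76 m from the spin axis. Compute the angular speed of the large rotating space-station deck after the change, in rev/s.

ω_f ≈ 0.0291 rev/s

No external torque acts about the spin axis; L_before = L_after.
Added inertia Σmr² = (2340)(12.6)² + (2870)(7.76)² = 5.443e+05 kg·m²; I_f = 1.710e+06 + 5.443e+05 = 2.254e+06 kg·m².
ω_f = I_p ω_i / I_f = (1.710e+06)(0.0384) / 2.254e+06 = 0.02913 rev/s.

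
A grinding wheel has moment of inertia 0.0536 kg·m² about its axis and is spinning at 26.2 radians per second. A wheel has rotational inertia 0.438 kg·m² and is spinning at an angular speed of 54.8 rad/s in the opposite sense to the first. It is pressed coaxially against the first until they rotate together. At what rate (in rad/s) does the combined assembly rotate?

|ω_f| ≈ 46.0 rad/s

No external torque acts about the common axis, so total angular momentum is conserved.
Taking A's sense as positive: L = (0.05360)(26.2) − (0.4380)(54.8) = -22.60 kg·m²·rad/s.
Combined I = 0.05360 + 0.4380 = 0.4916 kg·m².
ω_f = L / I = -22.60 / 0.4916 = -45.97 rad/s.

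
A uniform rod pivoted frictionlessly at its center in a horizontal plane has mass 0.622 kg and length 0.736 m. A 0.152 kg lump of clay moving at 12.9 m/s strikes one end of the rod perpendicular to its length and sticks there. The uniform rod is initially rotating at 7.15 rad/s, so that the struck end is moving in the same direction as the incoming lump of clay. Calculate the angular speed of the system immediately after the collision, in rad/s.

The axle reaction passes through the pivot and exerts no torque about it; angular momentum about the pivot is conserved through the impact.
I_p = (1/12)(0.622)(0.736)² = 0.02808 kg·m². Taking the sense of the lump of clay's angular momentum as positive, L_{lump} = m v R = (0.152)(12.9)(0.736/2) = 0.7216 kg·m²/s.
L_i = +I_p ω_p + m v R = +(0.02808)(7.15) + 0.7216 = 0.9223 kg·m²/s.
After sticking, I_f = I_p + m R² = 0.02808 + (0.152)(0.736/2)² = 0.04866 kg·m².
ω_f = L_i / I_f = 0.9223 / 0.04866 = 18.95 rad/s.

|ω_f| ≈ 19.0 rad/s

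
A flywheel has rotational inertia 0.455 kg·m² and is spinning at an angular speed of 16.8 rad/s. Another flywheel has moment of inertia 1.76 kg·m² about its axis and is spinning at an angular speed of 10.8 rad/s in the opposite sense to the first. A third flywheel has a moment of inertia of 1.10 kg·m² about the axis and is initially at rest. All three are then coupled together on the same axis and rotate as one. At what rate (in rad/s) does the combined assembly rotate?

No external torque acts about the common axis, so total angular momentum is conserved.
Taking A's sense as positive: L = (0.4550)(16.8) − (1.760)(10.8) = -11.36 kg·m²·rad/s.
Combined I = 0.4550 + 1.760 + 1.100 = 3.315 kg·m².
ω_f = L / I = -11.36 / 3.315 = -3.428 rad/s.

|ω_f| ≈ 3.43 rad/s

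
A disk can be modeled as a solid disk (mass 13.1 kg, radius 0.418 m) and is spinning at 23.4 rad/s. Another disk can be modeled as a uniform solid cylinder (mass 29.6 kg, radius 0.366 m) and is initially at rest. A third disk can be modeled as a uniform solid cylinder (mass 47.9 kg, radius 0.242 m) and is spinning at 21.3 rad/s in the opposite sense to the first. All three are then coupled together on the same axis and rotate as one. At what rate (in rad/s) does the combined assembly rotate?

|ω_f| ≈ 0.683 rad/s

No external torque acts about the common axis, so total angular momentum is conserved.
Moments of inertia: I_A = ½(13.1)(0.418)² = 1.144 kg·m²; I_B = ½(29.6)(0.366)² = 1.983 kg·m²; I_C = ½(47.9)(0.242)² = 1.403 kg·m².
Taking A's sense as positive: L = (1.144)(23.4) − (1.403)(21.3) = -3.096 kg·m²·rad/s.
Combined I = 1.144 + 1.983 + 1.403 = 4.530 kg·m².
ω_f = L / I = -3.096 / 4.530 = -0.6834 rad/s.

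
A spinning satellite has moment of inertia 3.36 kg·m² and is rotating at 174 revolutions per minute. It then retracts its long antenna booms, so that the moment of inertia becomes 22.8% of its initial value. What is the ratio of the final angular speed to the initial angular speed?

ω₂/ω₁ ≈ 4.39

With no external torque about the axis, L is conserved: I₁ω₁ = I₂ω₂.
I₂ = 0.228 × 3.36 = 0.7661 kg·m².
ω₂/ω₁ = I₁/I₂ = 3.360 / 0.7661 = 4.386.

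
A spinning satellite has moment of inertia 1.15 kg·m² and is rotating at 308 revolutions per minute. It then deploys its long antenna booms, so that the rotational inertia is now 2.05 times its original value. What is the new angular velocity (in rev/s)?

No external torque acts about the spin axis, so angular momentum is conserved.
I₂ = 2.05 × 1.15 = 2.357 kg·m².
ω₂ = I₁ω₁ / I₂ = (1.150)(308 rpm) / (2.357) = 150.2 rpm = 2.504 rev/s.

ω₂ ≈ 2.50 rev/s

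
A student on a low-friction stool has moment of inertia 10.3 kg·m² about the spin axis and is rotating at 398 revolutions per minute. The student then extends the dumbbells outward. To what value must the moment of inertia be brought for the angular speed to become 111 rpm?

Angular momentum about the spin axis is conserved since the torque about it is zero.
I₂ = I₁ω₁ / ω₂ = (10.3)(398) / (111) = 36.93 kg·m².

I₂ ≈ 36.9 kg·m²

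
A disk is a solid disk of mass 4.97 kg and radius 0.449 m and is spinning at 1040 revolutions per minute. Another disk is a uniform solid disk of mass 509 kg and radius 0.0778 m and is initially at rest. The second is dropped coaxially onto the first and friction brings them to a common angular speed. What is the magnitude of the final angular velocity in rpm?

|ω_f| ≈ 255 rpm

No external torque acts about the common axis, so total angular momentum is conserved.
Moments of inertia: I_A = ½(4.97)(0.449)² = 0.5010 kg·m²; I_B = ½(509)(0.0778)² = 1.540 kg·m².
Taking A's sense as positive: L = (0.5010)(1040) = 521.0 kg·m²·rpm.
Combined I = 0.5010 + 1.540 = 2.041 kg·m².
ω_f = L / I = 521.0 / 2.041 = 255.2 rpm.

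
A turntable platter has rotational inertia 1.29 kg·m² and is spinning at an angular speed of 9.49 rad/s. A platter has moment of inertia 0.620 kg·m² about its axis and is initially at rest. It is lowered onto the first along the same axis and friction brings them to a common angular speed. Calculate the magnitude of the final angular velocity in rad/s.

|ω_f| ≈ 6.41 rad/s

No external torque acts about the common axis, so total angular momentum is conserved.
Taking A's sense as positive: L = (1.290)(9.49) = 12.24 kg·m²·rad/s.
Combined I = 1.290 + 0.6200 = 1.910 kg·m².
ω_f = L / I = 12.24 / 1.910 = 6.409 rad/s.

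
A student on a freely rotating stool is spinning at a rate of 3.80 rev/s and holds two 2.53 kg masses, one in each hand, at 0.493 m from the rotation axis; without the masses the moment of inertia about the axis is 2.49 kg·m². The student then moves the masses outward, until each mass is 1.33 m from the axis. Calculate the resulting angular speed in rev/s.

Angular momentum about the spin axis is conserved since the torque about it is zero.
I₁ = 2.49 + 2(2.53)(0.493)² = 3.720 kg·m²; I₂ = 2.49 + 2(2.53)(1.33)² = 11.44 kg·m².
ω₂ = I₁ω₁ / I₂ = (3.720)(3.80 rev/s) / (11.44) = 1.236 rev/s.

ω₂ ≈ 1.24 rev/s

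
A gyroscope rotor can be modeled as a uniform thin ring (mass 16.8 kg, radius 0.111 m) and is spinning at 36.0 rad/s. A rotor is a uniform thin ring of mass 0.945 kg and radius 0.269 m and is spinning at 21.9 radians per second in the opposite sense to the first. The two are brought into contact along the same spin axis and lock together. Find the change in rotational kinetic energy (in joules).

No external torque acts about the common axis, so total angular momentum is conserved.
Moments of inertia: I_A = (16.8)(0.111)² = 0.2070 kg·m²; I_B = (0.945)(0.269)² = 0.06838 kg·m².
Taking A's sense as positive: L = (0.2070)(36.0) − (0.06838)(21.9) = 5.954 kg·m²·rad/s.
Combined I = 0.2070 + 0.06838 = 0.2754 kg·m².
ω_f = L / I = 5.954 / 0.2754 = 21.62 rad/s.
KE_i = ½ΣIω² = 150.5 J; KE_f = ½(0.2754)(21.62)² = 64.37 J.

ΔKE ≈ -86.2 J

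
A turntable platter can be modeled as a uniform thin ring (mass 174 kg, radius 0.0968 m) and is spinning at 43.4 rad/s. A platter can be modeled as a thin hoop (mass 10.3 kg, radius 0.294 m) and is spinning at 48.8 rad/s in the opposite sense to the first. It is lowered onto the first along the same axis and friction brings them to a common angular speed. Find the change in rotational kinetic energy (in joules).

The coupling torques are internal; angular momentum about the shared axis is conserved.
Moments of inertia: I_A = (174)(0.0968)² = 1.630 kg·m²; I_B = (10.3)(0.294)² = 0.8903 kg·m².
Taking A's sense as positive: L = (1.630)(43.4) − (0.8903)(48.8) = 27.31 kg·m²·rad/s.
Combined I = 1.630 + 0.8903 = 2.521 kg·m².
ω_f = L / I = 27.31 / 2.521 = 10.84 rad/s.
KE_i = ½ΣIω² = 2596 J; KE_f = ½(2.521)(10.84)² = 148.0 J.

ΔKE ≈ -2450 J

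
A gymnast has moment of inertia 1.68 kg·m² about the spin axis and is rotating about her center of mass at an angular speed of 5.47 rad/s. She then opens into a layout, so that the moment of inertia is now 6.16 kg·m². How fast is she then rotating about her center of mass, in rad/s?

ω₂ ≈ 1.49 rad/s

No external torque acts about the spin axis, so angular momentum is conserved.
ω₂ = I₁ω₁ / I₂ = (1.680)(5.47 rad/s) / (6.160) = 1.492 rad/s.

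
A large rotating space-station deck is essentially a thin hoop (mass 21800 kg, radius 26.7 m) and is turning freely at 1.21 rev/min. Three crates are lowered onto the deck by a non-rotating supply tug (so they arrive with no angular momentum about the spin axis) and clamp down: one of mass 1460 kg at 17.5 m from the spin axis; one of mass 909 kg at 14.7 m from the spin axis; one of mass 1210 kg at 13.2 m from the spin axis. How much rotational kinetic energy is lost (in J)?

energy lost ≈ 6500 J

The added mass arrives with no angular momentum about the spin axis, and any external torque about the spin axis is negligible, so the system's angular momentum is conserved.
I_p = (21800)(26.7)² = 1.554e+07 kg·m².
Added inertia Σmr² = (1460)(17.5)² + (909)(14.7)² + (1210)(13.2)² = 8.544e+05 kg·m²; I_f = 1.554e+07 + 8.544e+05 = 1.640e+07 kg·m².
ω_f = I_p ω_i / I_f = (1.554e+07)(1.21) / 1.640e+07 = 1.147 rpm.
KE_i = ½(1.554e+07)(0.1267 rad/s)² = 1.248e+05 J; KE_f = ½(1.640e+07)(0.1201)² = 1.183e+05 J.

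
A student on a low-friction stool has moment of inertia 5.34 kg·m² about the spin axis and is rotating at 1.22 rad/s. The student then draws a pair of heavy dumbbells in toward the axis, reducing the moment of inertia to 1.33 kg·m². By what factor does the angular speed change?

ω₂/ω₁ ≈ 4.02

With no external torque about the axis, L is conserved: I₁ω₁ = I₂ω₂.
ω₂/ω₁ = I₁/I₂ = 5.340 / 1.330 = 4.015.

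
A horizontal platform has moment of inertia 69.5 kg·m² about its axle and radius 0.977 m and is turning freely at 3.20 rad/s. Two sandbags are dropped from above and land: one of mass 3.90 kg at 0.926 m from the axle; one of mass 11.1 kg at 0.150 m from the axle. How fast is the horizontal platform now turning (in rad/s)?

No external torque acts about the axle; L_before = L_after.
Added inertia Σmr² = (3.90)(0.926)² + (11.1)(0.150)² = 3.594 kg·m²; I_f = 69.50 + 3.594 = 73.09 kg·m².
ω_f = I_p ω_i / I_f = (69.50)(3.20) / 73.09 = 3.043 rad/s.

ω_f ≈ 3.04 rad/s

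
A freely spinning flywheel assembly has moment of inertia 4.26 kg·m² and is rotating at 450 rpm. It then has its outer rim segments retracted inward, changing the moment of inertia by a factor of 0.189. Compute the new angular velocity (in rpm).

ω₂ ≈ 2380 rpm

With no external torque about the axis, L is conserved: I₁ω₁ = I₂ω₂.
I₂ = 0.189 × 4.26 = 0.8051 kg·m².
ω₂ = I₁ω₁ / I₂ = (4.260)(450 rpm) / (0.8051) = 2381 rpm.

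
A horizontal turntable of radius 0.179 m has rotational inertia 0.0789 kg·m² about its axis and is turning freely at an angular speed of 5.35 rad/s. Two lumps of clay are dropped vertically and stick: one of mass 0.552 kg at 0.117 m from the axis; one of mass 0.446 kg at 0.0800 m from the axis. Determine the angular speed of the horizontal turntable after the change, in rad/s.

ω_f ≈ 4.73 rad/s

No external torque acts about the axis; L_before = L_after.
Added inertia Σmr² = (0.552)(0.117)² + (0.446)(0.0800)² = 0.01041 kg·m²; I_f = 0.07890 + 0.01041 = 0.08931 kg·m².
ω_f = I_p ω_i / I_f = (0.07890)(5.35) / 0.08931 = 4.726 rad/s.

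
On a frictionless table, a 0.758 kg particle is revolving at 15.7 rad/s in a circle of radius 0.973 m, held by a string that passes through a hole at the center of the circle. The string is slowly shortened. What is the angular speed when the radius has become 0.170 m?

ω₂ ≈ 514 rad/s

The constraining force is radial, so m r² ω about the center is conserved.
ω₂ = ω₁ (r₁/r₂)² = (15.7)(0.973/0.170)² = 514.3 rad/s.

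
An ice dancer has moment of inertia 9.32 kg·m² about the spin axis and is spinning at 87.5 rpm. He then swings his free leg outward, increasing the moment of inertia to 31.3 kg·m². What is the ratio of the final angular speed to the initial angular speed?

ω₂/ω₁ ≈ 0.298

No external torque acts about the spin axis, so angular momentum is conserved.
ω₂/ω₁ = I₁/I₂ = 9.320 / 31.30 = 0.2978.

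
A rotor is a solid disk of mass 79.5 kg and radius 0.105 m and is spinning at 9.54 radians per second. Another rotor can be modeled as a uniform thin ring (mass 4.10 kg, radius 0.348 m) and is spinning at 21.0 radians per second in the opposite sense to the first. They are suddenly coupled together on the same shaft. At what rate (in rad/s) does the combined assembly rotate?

|ω_f| ≈ 6.68 rad/s

The coupling torques are internal; angular momentum about the shared axis is conserved.
Moments of inertia: I_A = ½(79.5)(0.105)² = 0.4382 kg·m²; I_B = (4.10)(0.348)² = 0.4965 kg·m².
Taking A's sense as positive: L = (0.4382)(9.54) − (0.4965)(21.0) = -6.246 kg·m²·rad/s.
Combined I = 0.4382 + 0.4965 = 0.9348 kg·m².
ω_f = L / I = -6.246 / 0.9348 = -6.682 rad/s.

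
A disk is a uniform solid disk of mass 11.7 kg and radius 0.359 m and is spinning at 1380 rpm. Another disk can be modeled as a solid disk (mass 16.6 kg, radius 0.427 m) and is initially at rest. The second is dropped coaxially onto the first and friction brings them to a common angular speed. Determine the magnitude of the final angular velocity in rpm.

The coupling torques are internal; angular momentum about the shared axis is conserved.
Moments of inertia: I_A = ½(11.7)(0.359)² = 0.7540 kg·m²; I_B = ½(16.6)(0.427)² = 1.513 kg·m².
Taking A's sense as positive: L = (0.7540)(1380) = 1040 kg·m²·rpm.
Combined I = 0.7540 + 1.513 = 2.267 kg·m².
ω_f = L / I = 1040 / 2.267 = 458.9 rpm.

|ω_f| ≈ 459 rpm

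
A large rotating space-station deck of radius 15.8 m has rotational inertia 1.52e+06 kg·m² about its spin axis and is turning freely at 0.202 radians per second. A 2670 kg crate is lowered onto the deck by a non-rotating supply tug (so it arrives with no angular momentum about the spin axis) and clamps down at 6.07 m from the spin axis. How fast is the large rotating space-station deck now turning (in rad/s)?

The added mass arrives with no angular momentum about the spin axis, and any external torque about the spin axis is negligible, so the system's angular momentum is conserved.
Added inertia Σmr² = (2670)(6.07)² = 98380 kg·m²; I_f = 1.520e+06 + 98380 = 1.618e+06 kg·m².
ω_f = I_p ω_i / I_f = (1.520e+06)(0.202) / 1.618e+06 = 0.1897 rad/s.

ω_f ≈ 0.190 rad/s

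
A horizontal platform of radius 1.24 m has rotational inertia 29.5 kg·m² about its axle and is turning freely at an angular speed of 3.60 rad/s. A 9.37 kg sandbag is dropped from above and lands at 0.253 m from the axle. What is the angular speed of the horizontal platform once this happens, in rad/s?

ω_f ≈ 3.53 rad/s

No external torque acts about the axle; L_before = L_after.
Added inertia Σmr² = (9.37)(0.253)² = 0.5998 kg·m²; I_f = 29.50 + 0.5998 = 30.10 kg·m².
ω_f = I_p ω_i / I_f = (29.50)(3.60) / 30.10 = 3.528 rad/s.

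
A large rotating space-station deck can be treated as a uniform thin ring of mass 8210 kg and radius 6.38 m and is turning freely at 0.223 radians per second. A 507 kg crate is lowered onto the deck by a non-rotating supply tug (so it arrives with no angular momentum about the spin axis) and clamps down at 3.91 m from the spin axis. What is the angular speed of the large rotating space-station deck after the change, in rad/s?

The added mass arrives with no angular momentum about the spin axis, and any external torque about the spin axis is negligible, so the system's angular momentum is conserved.
I_p = (8210)(6.38)² = 3.342e+05 kg·m².
Added inertia Σmr² = (507)(3.91)² = 7751 kg·m²; I_f = 3.342e+05 + 7751 = 3.419e+05 kg·m².
ω_f = I_p ω_i / I_f = (3.342e+05)(0.223) / 3.419e+05 = 0.2179 rad/s.

ω_f ≈ 0.218 rad/s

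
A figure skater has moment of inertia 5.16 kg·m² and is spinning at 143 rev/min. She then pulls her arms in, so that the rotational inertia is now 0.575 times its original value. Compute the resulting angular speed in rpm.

ω₂ ≈ 249 rpm

Angular momentum about the spin axis is conserved since the torque about it is zero.
I₂ = 0.575 × 5.16 = 2.967 kg·m².
ω₂ = I₁ω₁ / I₂ = (5.160)(143 rpm) / (2.967) = 248.7 rpm.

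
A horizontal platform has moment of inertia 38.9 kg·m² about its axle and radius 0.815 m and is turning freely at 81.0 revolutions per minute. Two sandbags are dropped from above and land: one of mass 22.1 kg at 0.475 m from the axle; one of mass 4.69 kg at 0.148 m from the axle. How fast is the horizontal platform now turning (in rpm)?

ω_f ≈ 71.6 rpm

No external torque acts about the axle; L_before = L_after.
Added inertia Σmr² = (22.1)(0.475)² + (4.69)(0.148)² = 5.089 kg·m²; I_f = 38.90 + 5.089 = 43.99 kg·m².
ω_f = I_p ω_i / I_f = (38.90)(81.0) / 43.99 = 71.63 rpm.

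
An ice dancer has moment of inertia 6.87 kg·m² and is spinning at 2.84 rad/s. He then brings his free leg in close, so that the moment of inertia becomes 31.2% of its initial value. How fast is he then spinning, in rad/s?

Angular momentum about the spin axis is conserved since the torque about it is zero.
I₂ = 0.312 × 6.87 = 2.143 kg·m².
ω₂ = I₁ω₁ / I₂ = (6.870)(2.84 rad/s) / (2.143) = 9.103 rad/s.

ω₂ ≈ 9.10 rad/s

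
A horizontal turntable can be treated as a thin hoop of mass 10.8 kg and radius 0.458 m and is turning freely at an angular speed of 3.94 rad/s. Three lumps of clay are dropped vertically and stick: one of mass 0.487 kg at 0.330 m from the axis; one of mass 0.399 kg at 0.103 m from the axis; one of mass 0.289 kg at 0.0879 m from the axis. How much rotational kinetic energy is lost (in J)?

energy lost ≈ 0.450 J

The added mass arrives with no angular momentum about the axis, and any external torque about the axis is negligible, so the system's angular momentum is conserved.
I_p = (10.8)(0.458)² = 2.265 kg·m².
Added inertia Σmr² = (0.487)(0.330)² + (0.399)(0.103)² + (0.289)(0.0879)² = 0.05950 kg·m²; I_f = 2.265 + 0.05950 = 2.325 kg·m².
ω_f = I_p ω_i / I_f = (2.265)(3.94) / 2.325 = 3.839 rad/s.
KE_i = ½(2.265)(3.940 rad/s)² = 17.58 J; KE_f = ½(2.325)(3.839)² = 17.13 J.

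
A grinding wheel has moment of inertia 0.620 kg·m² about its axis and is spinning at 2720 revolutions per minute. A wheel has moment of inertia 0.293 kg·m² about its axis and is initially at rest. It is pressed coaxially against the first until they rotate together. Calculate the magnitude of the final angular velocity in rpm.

No external torque acts about the common axis, so total angular momentum is conserved.
Taking A's sense as positive: L = (0.6200)(2720) = 1686 kg·m²·rpm.
Combined I = 0.6200 + 0.2930 = 0.9130 kg·m².
ω_f = L / I = 1686 / 0.9130 = 1847 rpm.

|ω_f| ≈ 1850 rpm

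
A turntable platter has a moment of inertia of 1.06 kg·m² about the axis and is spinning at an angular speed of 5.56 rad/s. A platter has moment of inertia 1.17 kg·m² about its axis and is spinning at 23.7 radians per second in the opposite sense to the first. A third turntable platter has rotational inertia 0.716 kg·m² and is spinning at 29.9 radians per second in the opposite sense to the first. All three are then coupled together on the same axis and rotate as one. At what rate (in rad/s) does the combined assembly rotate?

No external torque acts about the common axis, so total angular momentum is conserved.
Taking A's sense as positive: L = (1.060)(5.56) − (1.170)(23.7) − (0.7160)(29.9) = -43.24 kg·m²·rad/s.
Combined I = 1.060 + 1.170 + 0.7160 = 2.946 kg·m².
ω_f = L / I = -43.24 / 2.946 = -14.68 rad/s.

|ω_f| ≈ 14.7 rad/s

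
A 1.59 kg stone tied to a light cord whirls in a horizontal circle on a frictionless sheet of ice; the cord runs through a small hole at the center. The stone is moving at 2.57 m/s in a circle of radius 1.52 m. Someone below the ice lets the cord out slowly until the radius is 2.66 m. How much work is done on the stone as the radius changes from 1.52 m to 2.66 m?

Central (radial) force ⇒ zero torque about the center ⇒ m v r is constant.
v₂ = v₁ r₁ / r₂ = (2.57)(1.52) / (2.66) = 1.469 m/s.
W = ΔKE = ½m(v₂² − v₁²) = -3.536 J.

W ≈ -3.54 J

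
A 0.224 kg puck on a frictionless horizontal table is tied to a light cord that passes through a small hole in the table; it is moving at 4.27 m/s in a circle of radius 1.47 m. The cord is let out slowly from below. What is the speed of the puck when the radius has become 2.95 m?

Central (radial) force ⇒ zero torque about the center ⇒ m v r is constant.
v₂ = v₁ r₁ / r₂ = (4.27)(1.47) / (2.95) = 2.128 m/s.

v₂ ≈ 2.13 m/s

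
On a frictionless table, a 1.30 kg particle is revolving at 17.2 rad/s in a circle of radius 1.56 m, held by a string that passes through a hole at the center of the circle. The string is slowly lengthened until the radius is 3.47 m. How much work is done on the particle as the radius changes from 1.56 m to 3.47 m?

W ≈ -373 J

The constraining force is radial, so m r² ω about the center is conserved.
ω₂ = ω₁ (r₁/r₂)² = (17.2)(1.56/3.47)² = 3.476 rad/s.
W = ΔKE = ½m(v₂² − v₁²) = -373.4 J.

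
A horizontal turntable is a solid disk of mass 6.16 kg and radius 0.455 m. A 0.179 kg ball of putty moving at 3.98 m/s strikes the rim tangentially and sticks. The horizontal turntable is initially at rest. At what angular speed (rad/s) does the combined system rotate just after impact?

About the axle the impulsive forces during the collision are internal, so angular momentum about that axis is conserved.
I_p = ½(6.16)(0.455)² = 0.6376 kg·m². Taking the sense of the ball of putty's angular momentum as positive, L_{ball} = m v R = (0.179)(3.98)(0.455) = 0.3242 kg·m²/s.
L_i = 0 + 0.3242 = 0.3242 kg·m²/s.
After sticking, I_f = I_p + m R² = 0.6376 + (0.179)(0.455)² = 0.6747 kg·m².
ω_f = L_i / I_f = 0.3242 / 0.6747 = 0.4804 rad/s.

|ω_f| ≈ 0.480 rad/s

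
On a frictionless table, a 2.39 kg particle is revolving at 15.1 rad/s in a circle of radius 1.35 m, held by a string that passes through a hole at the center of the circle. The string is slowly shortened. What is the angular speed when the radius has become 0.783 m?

ω₂ ≈ 44.9 rad/s

The constraining force is radial, so m r² ω about the center is conserved.
ω₂ = ω₁ (r₁/r₂)² = (15.1)(1.35/0.783)² = 44.89 rad/s.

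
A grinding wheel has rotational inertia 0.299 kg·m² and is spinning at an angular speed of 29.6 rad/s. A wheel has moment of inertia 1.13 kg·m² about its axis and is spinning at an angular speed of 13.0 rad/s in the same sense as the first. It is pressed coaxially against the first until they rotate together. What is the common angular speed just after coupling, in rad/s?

|ω_f| ≈ 16.5 rad/s

The coupling torques are internal; angular momentum about the shared axis is conserved.
Taking A's sense as positive: L = (0.2990)(29.6) + (1.130)(13.0) = 23.54 kg·m²·rad/s.
Combined I = 0.2990 + 1.130 = 1.429 kg·m².
ω_f = L / I = 23.54 / 1.429 = 16.47 rad/s.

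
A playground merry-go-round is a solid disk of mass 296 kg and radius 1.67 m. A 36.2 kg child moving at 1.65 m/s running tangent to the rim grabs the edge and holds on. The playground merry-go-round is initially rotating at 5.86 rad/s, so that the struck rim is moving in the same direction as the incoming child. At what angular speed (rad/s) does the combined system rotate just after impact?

|ω_f| ≈ 4.90 rad/s

About the axle the impulsive forces during the collision are internal, so angular momentum about that axis is conserved.
I_p = ½(296)(1.67)² = 412.8 kg·m². Taking the sense of the child's angular momentum as positive, L_{child} = m v R = (36.2)(1.65)(1.67) = 99.75 kg·m²/s.
L_i = +I_p ω_p + m v R = +(412.8)(5.86) + 99.75 = 2519 kg·m²/s.
After sticking, I_f = I_p + m R² = 412.8 + (36.2)(1.67)² = 513.7 kg·m².
ω_f = L_i / I_f = 2519 / 513.7 = 4.903 rad/s.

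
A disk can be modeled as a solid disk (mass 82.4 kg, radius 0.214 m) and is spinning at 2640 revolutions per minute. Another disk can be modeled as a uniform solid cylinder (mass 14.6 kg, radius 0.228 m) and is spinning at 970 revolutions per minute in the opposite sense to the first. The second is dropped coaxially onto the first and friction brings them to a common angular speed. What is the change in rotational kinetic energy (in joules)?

ΔKE ≈ -22600 J

No external torque acts about the common axis, so total angular momentum is conserved.
Moments of inertia: I_A = ½(82.4)(0.214)² = 1.887 kg·m²; I_B = ½(14.6)(0.228)² = 0.3795 kg·m².
Taking A's sense as positive: L = (1.887)(2640) − (0.3795)(970) = 4613 kg·m²·rpm.
Combined I = 1.887 + 0.3795 = 2.266 kg·m².
ω_f = L / I = 4613 / 2.266 = 2036 rpm.
KE_i = ½ΣIω² = 74060 J; KE_f = ½(2.266)(213.2)² = 51490 J.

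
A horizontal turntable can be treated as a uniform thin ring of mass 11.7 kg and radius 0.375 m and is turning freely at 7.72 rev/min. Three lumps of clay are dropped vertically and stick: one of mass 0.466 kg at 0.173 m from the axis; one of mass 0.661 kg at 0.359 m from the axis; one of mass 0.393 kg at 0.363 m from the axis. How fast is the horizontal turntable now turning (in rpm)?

The added mass arrives with no angular momentum about the axis, and any external torque about the axis is negligible, so the system's angular momentum is conserved.
I_p = (11.7)(0.375)² = 1.645 kg·m².
Added inertia Σmr² = (0.466)(0.173)² + (0.661)(0.359)² + (0.393)(0.363)² = 0.1509 kg·m²; I_f = 1.645 + 0.1509 = 1.796 kg·m².
ω_f = I_p ω_i / I_f = (1.645)(7.72) / 1.796 = 7.071 rpm.

ω_f ≈ 7.07 rpm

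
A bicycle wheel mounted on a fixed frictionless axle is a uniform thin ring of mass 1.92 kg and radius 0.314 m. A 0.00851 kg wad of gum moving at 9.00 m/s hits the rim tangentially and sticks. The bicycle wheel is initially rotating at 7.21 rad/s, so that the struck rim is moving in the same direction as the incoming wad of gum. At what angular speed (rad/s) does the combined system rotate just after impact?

|ω_f| ≈ 7.30 rad/s

The axle reaction passes through the axle and exerts no torque about it; angular momentum about the axle is conserved through the impact.
I_p = (1.92)(0.314)² = 0.1893 kg·m². Taking the sense of the wad of gum's angular momentum as positive, L_{wad} = m v R = (0.00851)(9.00)(0.314) = 0.02405 kg·m²/s.
L_i = +I_p ω_p + m v R = +(0.1893)(7.21) + 0.02405 = 1.389 kg·m²/s.
After sticking, I_f = I_p + m R² = 0.1893 + (0.00851)(0.314)² = 0.1901 kg·m².
ω_f = L_i / I_f = 1.389 / 0.1901 = 7.305 rad/s.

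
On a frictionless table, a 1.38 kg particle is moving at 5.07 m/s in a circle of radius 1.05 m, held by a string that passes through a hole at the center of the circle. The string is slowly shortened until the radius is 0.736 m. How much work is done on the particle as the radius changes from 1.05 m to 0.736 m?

Central (radial) force ⇒ zero torque about the center ⇒ m v r is constant.
v₂ = v₁ r₁ / r₂ = (5.07)(1.05) / (0.736) = 7.233 m/s.
W = ΔKE = ½m(v₂² − v₁²) = 18.36 J.

W ≈ 18.4 J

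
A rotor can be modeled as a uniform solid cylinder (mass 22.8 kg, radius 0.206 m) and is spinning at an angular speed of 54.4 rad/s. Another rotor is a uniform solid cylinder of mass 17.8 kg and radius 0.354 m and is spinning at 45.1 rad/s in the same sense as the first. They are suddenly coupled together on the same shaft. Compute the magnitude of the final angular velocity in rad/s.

No external torque acts about the common axis, so total angular momentum is conserved.
Moments of inertia: I_A = ½(22.8)(0.206)² = 0.4838 kg·m²; I_B = ½(17.8)(0.354)² = 1.115 kg·m².
Taking A's sense as positive: L = (0.4838)(54.4) + (1.115)(45.1) = 76.62 kg·m²·rad/s.
Combined I = 0.4838 + 1.115 = 1.599 kg·m².
ω_f = L / I = 76.62 / 1.599 = 47.91 rad/s.

|ω_f| ≈ 47.9 rad/s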